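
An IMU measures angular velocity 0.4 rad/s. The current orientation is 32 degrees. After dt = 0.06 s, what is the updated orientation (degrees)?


delta_theta = w * dt = 0.4 * 0.06 = 0.024 rad
= 1.3751 deg
theta_new = 32 + 1.3751 = 33.3751 deg


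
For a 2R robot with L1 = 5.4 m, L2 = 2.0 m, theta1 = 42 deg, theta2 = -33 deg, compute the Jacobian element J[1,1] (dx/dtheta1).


J[1,1] = -L1*sin(t1) - L2*sin(t1+t2)
= -5.4*sin(42) - 2.0*sin(9)
= -3.9262


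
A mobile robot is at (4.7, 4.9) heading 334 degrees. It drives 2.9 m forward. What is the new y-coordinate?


y_new = y0 + d*sin(theta)
= 4.9 + 2.9*sin(334)
= 4.9 + -1.2713
= 3.6287


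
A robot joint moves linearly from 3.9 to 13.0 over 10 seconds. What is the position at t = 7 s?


s = t/T = 7/10 = 0.7
p(t) = p0 + (pf-p0)*s
= 3.9 + (13.0 - 3.9) * 0.7
= 10.27


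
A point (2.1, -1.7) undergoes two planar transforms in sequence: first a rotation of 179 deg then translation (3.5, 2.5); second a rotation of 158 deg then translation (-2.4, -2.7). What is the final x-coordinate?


After transform 1:
x1 = cos(179)*2.1 - sin(179)*-1.7 + 3.5 = 1.43
y1 = sin(179)*2.1 + cos(179)*-1.7 + 2.5 = 4.2364
After transform 2:
x2 = cos(158)*1.43 - sin(158)*4.2364 + -2.4
= -5.3128


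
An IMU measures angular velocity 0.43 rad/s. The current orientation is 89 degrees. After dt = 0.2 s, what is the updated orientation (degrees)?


delta_theta = w * dt = 0.43 * 0.2 = 0.086 rad
= 4.9274 deg
theta_new = 89 + 4.9274 = 93.9274 deg


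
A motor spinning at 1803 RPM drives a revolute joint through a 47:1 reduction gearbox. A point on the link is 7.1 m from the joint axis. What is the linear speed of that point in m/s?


omega_motor = 1803 * 2*pi/60 = 188.8097 rad/s
omega_joint = omega_motor / 47 = 4.0172 rad/s
v = omega_joint * r = 4.0172 * 7.1
= 28.5223 m/s


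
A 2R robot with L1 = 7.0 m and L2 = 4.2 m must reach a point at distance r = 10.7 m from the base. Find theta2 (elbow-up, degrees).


cos(theta2) = (r^2 - L1^2 - L2^2) / (2*L1*L2)
cos(theta2) = (114.49 - 49.0 - 17.64) / 58.8
cos(theta2) = 0.813776
theta2 = 35.5335 degrees


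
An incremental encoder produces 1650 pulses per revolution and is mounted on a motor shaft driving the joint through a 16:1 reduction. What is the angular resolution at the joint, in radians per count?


counts per rev = 1650
effective counts at joint = 1650 * 16 = 26400
resolution = 2*pi / 26400
= 2.3800e-04 rad/count


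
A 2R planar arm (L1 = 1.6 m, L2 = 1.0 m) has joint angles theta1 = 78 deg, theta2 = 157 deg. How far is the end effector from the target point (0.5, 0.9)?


End effector via forward kinematics:
x = L1*cos(t1) + L2*cos(t1+t2) = -0.2409
y = L1*sin(t1) + L2*sin(t1+t2) = 0.7459
Distance to target:
d = sqrt((0.5 - -0.2409)^2 + (0.9 - 0.7459)^2)
= sqrt(0.549 + 0.0238)
= 0.7568 m


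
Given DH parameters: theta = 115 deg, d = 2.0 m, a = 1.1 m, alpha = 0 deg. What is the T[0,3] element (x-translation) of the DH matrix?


T[0,3] = a * cos(theta)
= 1.1 * cos(115 deg)
= 1.1 * -0.4226
= -0.4649


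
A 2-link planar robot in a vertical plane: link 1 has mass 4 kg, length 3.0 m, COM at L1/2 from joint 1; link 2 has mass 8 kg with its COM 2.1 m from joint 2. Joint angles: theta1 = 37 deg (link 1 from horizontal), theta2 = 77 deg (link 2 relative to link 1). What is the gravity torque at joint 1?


Horizontal distance from joint 1 to link-1 COM:
  x_c1 = (L1/2)*cos(t1) = 1.5 * 0.7986 = 1.198 m
Horizontal distance from joint 1 to link-2 COM:
  x_c2 = L1*cos(t1) + Lc2*cos(t1+t2)
       = 3.0*0.7986 + 2.1*-0.4067 = 1.5418 m
tau1 = m1*g*x_c1 + m2*g*x_c2
     = 4*9.81*1.198 + 8*9.81*1.5418
     = 47.0077 + 120.9973
     = 168.005 Nm


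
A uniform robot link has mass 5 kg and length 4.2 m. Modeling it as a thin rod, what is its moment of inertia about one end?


I = (1/3) * m * L^2
= (1/3) * 5 * 4.2^2
= 0.333333 * 5 * 17.64
= 29.4 kg*m^2


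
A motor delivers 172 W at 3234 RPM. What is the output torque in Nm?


omega = 3234 * 2*pi/60 = 338.6637 rad/s
tau = P / omega = 172 / 338.6637
= 0.5079 Nm


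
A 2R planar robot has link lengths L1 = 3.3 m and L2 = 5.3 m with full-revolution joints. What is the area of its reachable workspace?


r_max = L1 + L2 = 8.6 m
r_min = |L1 - L2| = 2.0 m
Area = pi*(r_max^2 - r_min^2)
= pi*(73.96 - 4.0)
= pi * 69.96
= 219.7858 m^2


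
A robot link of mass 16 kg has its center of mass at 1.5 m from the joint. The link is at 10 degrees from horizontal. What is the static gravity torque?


tau = m*g*L*cos(angle)
= 16 * 9.81 * 1.5 * cos(10 deg)
= 16 * 9.81 * 1.5 * 0.9848
= 231.8631 Nm


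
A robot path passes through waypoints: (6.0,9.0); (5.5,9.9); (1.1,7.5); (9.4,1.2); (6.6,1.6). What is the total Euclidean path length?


Segment lengths:
  seg1 = sqrt((-0.5)^2 + (0.9)^2) = 1.0296
  seg2 = sqrt((-4.4)^2 + (-2.4)^2) = 5.012
  seg3 = sqrt((8.3)^2 + (-6.3)^2) = 10.4202
  seg4 = sqrt((-2.8)^2 + (0.4)^2) = 2.8284
Total = 19.2901


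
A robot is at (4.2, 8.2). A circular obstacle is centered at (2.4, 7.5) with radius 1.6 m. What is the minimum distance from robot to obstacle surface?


center_dist = sqrt((4.2-2.4)^2 + (8.2-7.5)^2)
= sqrt(3.24 + 0.49)
= 1.9313
min_dist = center_dist - radius = 1.9313 - 1.6 = 0.3313 m


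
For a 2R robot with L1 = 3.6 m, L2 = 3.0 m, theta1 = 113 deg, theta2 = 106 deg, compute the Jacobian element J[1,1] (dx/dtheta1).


J[1,1] = -L1*sin(t1) - L2*sin(t1+t2)
= -3.6*sin(113) - 3.0*sin(219)
= -1.4259


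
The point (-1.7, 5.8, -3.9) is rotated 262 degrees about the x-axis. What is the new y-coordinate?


Rotation about x-axis: y' = y*cos(theta) - z*sin(theta)
= 5.8 * -0.1392 - -3.9 * -0.9903
= -4.6692


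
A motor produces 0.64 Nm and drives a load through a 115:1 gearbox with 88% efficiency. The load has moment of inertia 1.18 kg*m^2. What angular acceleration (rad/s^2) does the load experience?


tau_out = tau_motor * N * eta
= 0.64 * 115 * 0.88 = 64.768 Nm
alpha = tau_out / I = 64.768 / 1.18
= 54.8881 rad/s^2


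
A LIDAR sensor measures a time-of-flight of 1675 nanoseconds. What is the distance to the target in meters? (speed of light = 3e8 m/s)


tof = 1675 ns = 1.675e-06 s
dist = c * tof / 2
= 3e8 * 1.675e-06 / 2
= 251.25 m


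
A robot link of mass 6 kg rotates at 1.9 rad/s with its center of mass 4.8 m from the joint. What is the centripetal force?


F = m * omega^2 * r
= 6 * 1.9^2 * 4.8
= 6 * 3.61 * 4.8
= 103.968 N


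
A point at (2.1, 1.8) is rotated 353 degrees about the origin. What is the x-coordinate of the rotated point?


x' = x*cos(theta) - y*sin(theta)
cos(353 deg) = 0.9925, sin(353 deg) = -0.1219
x' = 2.1 * 0.9925 - 1.8 * -0.1219
= 2.0843 - -0.2194
= 2.3037


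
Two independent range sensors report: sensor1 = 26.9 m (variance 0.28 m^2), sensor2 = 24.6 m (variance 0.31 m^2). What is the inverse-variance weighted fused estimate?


w1 = (1/var1) / (1/var1 + 1/var2)
   = 3.5714 / (3.5714 + 3.2258) = 0.5254
w2 = 1 - w1 = 0.4746
fused = w1*s1 + w2*s2 = 14.1339 + 11.6746
= 25.8085 m


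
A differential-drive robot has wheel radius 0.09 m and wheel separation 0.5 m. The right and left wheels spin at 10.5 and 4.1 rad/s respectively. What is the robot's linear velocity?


vR = r*wR = 0.09*10.5 = 0.945 m/s
vL = r*wL = 0.09*4.1 = 0.369 m/s
v = (vR+vL)/2 = 0.657 m/s
omega = (vR-vL)/L = 1.152 rad/s
linear velocity = 0.657 m/s


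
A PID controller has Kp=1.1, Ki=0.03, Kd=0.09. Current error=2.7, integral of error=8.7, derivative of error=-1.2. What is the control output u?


u = Kp*e + Ki*int(e) + Kd*de/dt
= 1.1*2.7 + 0.03*8.7 + 0.09*(-1.2)
= 2.97 + 0.261 + -0.108
= 3.123


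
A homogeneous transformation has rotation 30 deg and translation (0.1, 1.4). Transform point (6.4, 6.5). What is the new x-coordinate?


x' = cos(theta)*px - sin(theta)*py + tx
= 0.866*6.4 - 0.5*6.5 + 0.1
= 2.3926


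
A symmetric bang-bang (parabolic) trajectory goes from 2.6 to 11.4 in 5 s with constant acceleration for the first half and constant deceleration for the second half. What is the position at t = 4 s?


Symmetric rest-to-rest: each phase covers (pf-p0)/2 in time T/2. 0.5*a*(T/2)^2 = (pf-p0)/2 => a = 4*(pf-p0)/T^2
a = 4*(11.4-2.6)/5^2 = 1.408
t = 4 is in the deceleration phase (t > T/2).
p = pf - 0.5*a*(T-t)^2 = 11.4 - 0.5*1.408*1^2
= 10.696


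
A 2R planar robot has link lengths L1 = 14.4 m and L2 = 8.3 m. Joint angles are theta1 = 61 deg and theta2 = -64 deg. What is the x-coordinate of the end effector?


Convert angles to radians: theta1 = 1.0647, theta2 = -1.117
x = L1*cos(theta1) + L2*cos(theta1+theta2)
x = 6.9813 + 8.2886
x = 15.2699


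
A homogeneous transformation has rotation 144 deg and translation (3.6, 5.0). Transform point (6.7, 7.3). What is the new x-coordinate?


x' = cos(theta)*px - sin(theta)*py + tx
= -0.809*6.7 - 0.5878*7.3 + 3.6
= -6.1112


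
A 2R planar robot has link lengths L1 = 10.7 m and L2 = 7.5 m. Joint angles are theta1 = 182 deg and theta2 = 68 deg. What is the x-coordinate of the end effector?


Convert angles to radians: theta1 = 3.1765, theta2 = 1.1868
x = L1*cos(theta1) + L2*cos(theta1+theta2)
x = -10.6935 + -2.5652
x = -13.2586


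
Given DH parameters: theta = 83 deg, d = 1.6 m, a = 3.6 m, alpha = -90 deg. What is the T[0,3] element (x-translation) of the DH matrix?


T[0,3] = a * cos(theta)
= 3.6 * cos(83 deg)
= 3.6 * 0.1219
= 0.4387


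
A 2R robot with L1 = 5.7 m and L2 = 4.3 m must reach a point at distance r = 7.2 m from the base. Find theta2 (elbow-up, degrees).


cos(theta2) = (r^2 - L1^2 - L2^2) / (2*L1*L2)
cos(theta2) = (51.84 - 32.49 - 18.49) / 49.02
cos(theta2) = 0.017544
theta2 = 88.9948 degrees


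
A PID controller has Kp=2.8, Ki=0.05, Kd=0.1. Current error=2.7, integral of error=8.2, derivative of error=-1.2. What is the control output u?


u = Kp*e + Ki*int(e) + Kd*de/dt
= 2.8*2.7 + 0.05*8.2 + 0.1*(-1.2)
= 7.56 + 0.41 + -0.12
= 7.85


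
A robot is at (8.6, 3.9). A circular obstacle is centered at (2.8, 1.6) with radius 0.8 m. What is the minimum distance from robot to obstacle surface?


center_dist = sqrt((8.6-2.8)^2 + (3.9-1.6)^2)
= sqrt(33.64 + 5.29)
= 6.2394
min_dist = center_dist - radius = 6.2394 - 0.8 = 5.4394 m


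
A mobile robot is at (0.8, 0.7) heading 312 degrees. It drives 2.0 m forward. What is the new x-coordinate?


x_new = x0 + d*cos(theta)
= 0.8 + 2.0*cos(312)
= 0.8 + 1.3383
= 2.1383


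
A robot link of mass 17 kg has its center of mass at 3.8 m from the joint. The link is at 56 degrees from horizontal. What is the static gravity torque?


tau = m*g*L*cos(angle)
= 17 * 9.81 * 3.8 * cos(56 deg)
= 17 * 9.81 * 3.8 * 0.5592
= 354.3751 Nm


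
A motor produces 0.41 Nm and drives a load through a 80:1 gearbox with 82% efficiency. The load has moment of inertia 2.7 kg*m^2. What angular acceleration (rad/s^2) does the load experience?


tau_out = tau_motor * N * eta
= 0.41 * 80 * 0.82 = 26.896 Nm
alpha = tau_out / I = 26.896 / 2.7
= 9.9615 rad/s^2


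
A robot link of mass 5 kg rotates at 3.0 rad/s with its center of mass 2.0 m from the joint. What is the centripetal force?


F = m * omega^2 * r
= 5 * 3.0^2 * 2.0
= 5 * 9.0 * 2.0
= 90.0 N


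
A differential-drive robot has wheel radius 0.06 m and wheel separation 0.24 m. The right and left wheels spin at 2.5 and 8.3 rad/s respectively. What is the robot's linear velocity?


vR = r*wR = 0.06*2.5 = 0.15 m/s
vL = r*wL = 0.06*8.3 = 0.498 m/s
v = (vR+vL)/2 = 0.324 m/s
omega = (vR-vL)/L = -1.45 rad/s
linear velocity = 0.324 m/s


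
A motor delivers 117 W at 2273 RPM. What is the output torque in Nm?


omega = 2273 * 2*pi/60 = 238.028 rad/s
tau = P / omega = 117 / 238.028
= 0.4915 Nm


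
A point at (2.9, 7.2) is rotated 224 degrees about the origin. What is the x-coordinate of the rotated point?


x' = x*cos(theta) - y*sin(theta)
cos(224 deg) = -0.7193, sin(224 deg) = -0.6947
x' = 2.9 * -0.7193 - 7.2 * -0.6947
= -2.0861 - -5.0015
= 2.9155


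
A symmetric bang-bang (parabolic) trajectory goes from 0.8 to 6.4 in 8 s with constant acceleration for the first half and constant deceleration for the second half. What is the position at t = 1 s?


Symmetric rest-to-rest: each phase covers (pf-p0)/2 in time T/2. 0.5*a*(T/2)^2 = (pf-p0)/2 => a = 4*(pf-p0)/T^2
a = 4*(6.4-0.8)/8^2 = 0.35
t = 1 is in the acceleration phase (t <= T/2).
p = p0 + 0.5*a*t^2 = 0.8 + 0.5*0.35*1^2
= 0.975


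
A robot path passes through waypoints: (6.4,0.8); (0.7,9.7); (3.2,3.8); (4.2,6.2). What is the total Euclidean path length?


Segment lengths:
  seg1 = sqrt((-5.7)^2 + (8.9)^2) = 10.5688
  seg2 = sqrt((2.5)^2 + (-5.9)^2) = 6.4078
  seg3 = sqrt((1.0)^2 + (2.4)^2) = 2.6
Total = 19.5766


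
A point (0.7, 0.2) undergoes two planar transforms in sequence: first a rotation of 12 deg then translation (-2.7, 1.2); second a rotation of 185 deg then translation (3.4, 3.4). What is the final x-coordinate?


After transform 1:
x1 = cos(12)*0.7 - sin(12)*0.2 + -2.7 = -2.0569
y1 = sin(12)*0.7 + cos(12)*0.2 + 1.2 = 1.5412
After transform 2:
x2 = cos(185)*-2.0569 - sin(185)*1.5412 + 3.4
= 5.5834


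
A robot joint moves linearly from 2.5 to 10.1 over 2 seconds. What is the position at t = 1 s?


s = t/T = 1/2 = 0.5
p(t) = p0 + (pf-p0)*s
= 2.5 + (10.1 - 2.5) * 0.5
= 6.3


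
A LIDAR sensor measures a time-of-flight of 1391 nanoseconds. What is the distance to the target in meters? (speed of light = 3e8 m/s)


tof = 1391 ns = 1.391e-06 s
dist = c * tof / 2
= 3e8 * 1.391e-06 / 2
= 208.65 m


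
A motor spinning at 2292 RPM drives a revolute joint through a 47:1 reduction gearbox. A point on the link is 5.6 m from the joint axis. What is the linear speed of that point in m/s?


omega_motor = 2292 * 2*pi/60 = 240.0177 rad/s
omega_joint = omega_motor / 47 = 5.1068 rad/s
v = omega_joint * r = 5.1068 * 5.6
= 28.5979 m/s


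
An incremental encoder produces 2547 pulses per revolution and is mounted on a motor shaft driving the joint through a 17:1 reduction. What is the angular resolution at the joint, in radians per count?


counts per rev = 2547
effective counts at joint = 2547 * 17 = 43299
resolution = 2*pi / 43299
= 1.4511e-04 rad/count


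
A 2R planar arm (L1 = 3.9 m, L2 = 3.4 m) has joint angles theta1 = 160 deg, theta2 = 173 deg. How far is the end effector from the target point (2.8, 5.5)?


End effector via forward kinematics:
x = L1*cos(t1) + L2*cos(t1+t2) = -0.6354
y = L1*sin(t1) + L2*sin(t1+t2) = -0.2097
Distance to target:
d = sqrt((2.8 - -0.6354)^2 + (5.5 - -0.2097)^2)
= sqrt(11.8018 + 32.6006)
= 6.6635 m


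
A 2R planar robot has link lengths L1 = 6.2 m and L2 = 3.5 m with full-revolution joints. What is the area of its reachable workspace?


r_max = L1 + L2 = 9.7 m
r_min = |L1 - L2| = 2.7 m
Area = pi*(r_max^2 - r_min^2)
= pi*(94.09 - 7.29)
= pi * 86.8
= 272.6902 m^2


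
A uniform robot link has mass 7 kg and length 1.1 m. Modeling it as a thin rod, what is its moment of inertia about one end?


I = (1/3) * m * L^2
= (1/3) * 7 * 1.1^2
= 0.333333 * 7 * 1.21
= 2.8233 kg*m^2


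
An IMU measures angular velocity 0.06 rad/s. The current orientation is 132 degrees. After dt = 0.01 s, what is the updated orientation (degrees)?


delta_theta = w * dt = 0.06 * 0.01 = 0.0006 rad
= 0.0344 deg
theta_new = 132 + 0.0344 = 132.0344 deg


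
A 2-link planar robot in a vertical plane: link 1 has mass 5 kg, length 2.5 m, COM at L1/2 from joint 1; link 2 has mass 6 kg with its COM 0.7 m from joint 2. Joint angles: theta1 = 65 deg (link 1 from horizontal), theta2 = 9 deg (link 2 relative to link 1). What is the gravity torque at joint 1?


Horizontal distance from joint 1 to link-1 COM:
  x_c1 = (L1/2)*cos(t1) = 1.25 * 0.4226 = 0.5283 m
Horizontal distance from joint 1 to link-2 COM:
  x_c2 = L1*cos(t1) + Lc2*cos(t1+t2)
       = 2.5*0.4226 + 0.7*0.2756 = 1.2495 m
tau1 = m1*g*x_c1 + m2*g*x_c2
     = 5*9.81*0.5283 + 6*9.81*1.2495
     = 25.9118 + 73.5451
     = 99.4569 Nm


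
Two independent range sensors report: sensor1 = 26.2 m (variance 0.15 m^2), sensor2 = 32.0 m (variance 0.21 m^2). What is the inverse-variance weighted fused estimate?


w1 = (1/var1) / (1/var1 + 1/var2)
   = 6.6667 / (6.6667 + 4.7619) = 0.5833
w2 = 1 - w1 = 0.4167
fused = w1*s1 + w2*s2 = 15.2833 + 13.3333
= 28.6167 m


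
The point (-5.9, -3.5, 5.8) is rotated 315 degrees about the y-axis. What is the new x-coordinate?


Rotation about y-axis: x' = x*cos(theta) + z*sin(theta)
= -5.9 * 0.7071 + 5.8 * -0.7071
= -8.2731


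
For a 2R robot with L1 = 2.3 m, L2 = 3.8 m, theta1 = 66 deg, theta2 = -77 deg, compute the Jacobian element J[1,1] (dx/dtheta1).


J[1,1] = -L1*sin(t1) - L2*sin(t1+t2)
= -2.3*sin(66) - 3.8*sin(-11)
= -1.3761


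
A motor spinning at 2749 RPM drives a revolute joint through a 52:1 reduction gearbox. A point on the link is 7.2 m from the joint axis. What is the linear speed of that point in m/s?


omega_motor = 2749 * 2*pi/60 = 287.8746 rad/s
omega_joint = omega_motor / 52 = 5.5361 rad/s
v = omega_joint * r = 5.5361 * 7.2
= 39.8596 m/s


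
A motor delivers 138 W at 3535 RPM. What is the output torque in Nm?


omega = 3535 * 2*pi/60 = 370.1843 rad/s
tau = P / omega = 138 / 370.1843
= 0.3728 Nm


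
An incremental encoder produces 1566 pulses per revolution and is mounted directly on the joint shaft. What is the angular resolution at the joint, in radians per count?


counts per rev = 1566
resolution = 2*pi / 1566
= 0.004 rad/count


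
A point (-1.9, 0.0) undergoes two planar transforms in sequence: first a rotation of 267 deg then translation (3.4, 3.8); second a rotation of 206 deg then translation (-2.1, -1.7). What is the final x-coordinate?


After transform 1:
x1 = cos(267)*-1.9 - sin(267)*0.0 + 3.4 = 3.4994
y1 = sin(267)*-1.9 + cos(267)*0.0 + 3.8 = 5.6974
After transform 2:
x2 = cos(206)*3.4994 - sin(206)*5.6974 + -2.1
= -2.7477


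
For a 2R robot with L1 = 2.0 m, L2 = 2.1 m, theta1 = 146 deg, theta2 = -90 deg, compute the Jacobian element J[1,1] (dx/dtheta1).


J[1,1] = -L1*sin(t1) - L2*sin(t1+t2)
= -2.0*sin(146) - 2.1*sin(56)
= -2.8594


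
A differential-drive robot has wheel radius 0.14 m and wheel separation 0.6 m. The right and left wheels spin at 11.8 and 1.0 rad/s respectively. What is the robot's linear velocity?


vR = r*wR = 0.14*11.8 = 1.652 m/s
vL = r*wL = 0.14*1.0 = 0.14 m/s
v = (vR+vL)/2 = 0.896 m/s
omega = (vR-vL)/L = 2.52 rad/s
linear velocity = 0.896 m/s


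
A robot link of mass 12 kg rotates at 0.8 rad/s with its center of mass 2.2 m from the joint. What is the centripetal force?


F = m * omega^2 * r
= 12 * 0.8^2 * 2.2
= 12 * 0.64 * 2.2
= 16.896 N


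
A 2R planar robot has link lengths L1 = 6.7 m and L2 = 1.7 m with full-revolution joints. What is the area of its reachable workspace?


r_max = L1 + L2 = 8.4 m
r_min = |L1 - L2| = 5.0 m
Area = pi*(r_max^2 - r_min^2)
= pi*(70.56 - 25.0)
= pi * 45.56
= 143.131 m^2


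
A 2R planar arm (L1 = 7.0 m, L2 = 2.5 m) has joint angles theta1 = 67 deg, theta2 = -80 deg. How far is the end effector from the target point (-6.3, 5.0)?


End effector via forward kinematics:
x = L1*cos(t1) + L2*cos(t1+t2) = 5.171
y = L1*sin(t1) + L2*sin(t1+t2) = 5.8812
Distance to target:
d = sqrt((-6.3 - 5.171)^2 + (5.0 - 5.8812)^2)
= sqrt(131.5848 + 0.7764)
= 11.5048 m


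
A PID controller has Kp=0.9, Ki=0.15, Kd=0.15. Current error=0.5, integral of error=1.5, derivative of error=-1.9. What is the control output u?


u = Kp*e + Ki*int(e) + Kd*de/dt
= 0.9*0.5 + 0.15*1.5 + 0.15*(-1.9)
= 0.45 + 0.225 + -0.285
= 0.39


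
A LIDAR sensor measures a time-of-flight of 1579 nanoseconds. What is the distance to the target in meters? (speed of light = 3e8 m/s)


tof = 1579 ns = 1.579e-06 s
dist = c * tof / 2
= 3e8 * 1.579e-06 / 2
= 236.85 m


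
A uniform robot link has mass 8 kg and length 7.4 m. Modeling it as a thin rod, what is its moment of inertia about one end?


I = (1/3) * m * L^2
= (1/3) * 8 * 7.4^2
= 0.333333 * 8 * 54.76
= 146.0267 kg*m^2


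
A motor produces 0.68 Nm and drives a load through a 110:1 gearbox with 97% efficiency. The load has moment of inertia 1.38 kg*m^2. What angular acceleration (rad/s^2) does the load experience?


tau_out = tau_motor * N * eta
= 0.68 * 110 * 0.97 = 72.556 Nm
alpha = tau_out / I = 72.556 / 1.38
= 52.5768 rad/s^2


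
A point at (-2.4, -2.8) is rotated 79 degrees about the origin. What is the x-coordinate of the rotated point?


x' = x*cos(theta) - y*sin(theta)
cos(79 deg) = 0.1908, sin(79 deg) = 0.9816
x' = -2.4 * 0.1908 - -2.8 * 0.9816
= -0.4579 - -2.7486
= 2.2906


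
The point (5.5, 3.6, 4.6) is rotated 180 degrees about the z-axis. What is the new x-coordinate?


Rotation about z-axis: x' = x*cos(theta) - y*sin(theta)
= 5.5 * -1.0 - 3.6 * 0.0
= -5.5


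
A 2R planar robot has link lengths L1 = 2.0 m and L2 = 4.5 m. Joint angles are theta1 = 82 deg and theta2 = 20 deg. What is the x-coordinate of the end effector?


Convert angles to radians: theta1 = 1.4312, theta2 = 0.3491
x = L1*cos(theta1) + L2*cos(theta1+theta2)
x = 0.2783 + -0.9356
x = -0.6573


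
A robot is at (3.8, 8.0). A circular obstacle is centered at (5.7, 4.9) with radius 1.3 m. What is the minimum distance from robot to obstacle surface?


center_dist = sqrt((3.8-5.7)^2 + (8.0-4.9)^2)
= sqrt(3.61 + 9.61)
= 3.6359
min_dist = center_dist - radius = 3.6359 - 1.3 = 2.3359 m


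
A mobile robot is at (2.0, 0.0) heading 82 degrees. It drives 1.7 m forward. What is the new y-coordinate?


y_new = y0 + d*sin(theta)
= 0.0 + 1.7*sin(82)
= 0.0 + 1.6835
= 1.6835


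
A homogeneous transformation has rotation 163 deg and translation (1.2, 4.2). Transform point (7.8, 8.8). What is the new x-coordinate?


x' = cos(theta)*px - sin(theta)*py + tx
= -0.9563*7.8 - 0.2924*8.8 + 1.2
= -8.832


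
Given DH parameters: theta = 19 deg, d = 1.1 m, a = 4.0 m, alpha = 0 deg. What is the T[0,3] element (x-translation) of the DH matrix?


T[0,3] = a * cos(theta)
= 4.0 * cos(19 deg)
= 4.0 * 0.9455
= 3.7821


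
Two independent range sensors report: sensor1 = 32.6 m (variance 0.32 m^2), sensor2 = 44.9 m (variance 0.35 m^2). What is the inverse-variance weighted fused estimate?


w1 = (1/var1) / (1/var1 + 1/var2)
   = 3.125 / (3.125 + 2.8571) = 0.5224
w2 = 1 - w1 = 0.4776
fused = w1*s1 + w2*s2 = 17.0299 + 21.4448
= 38.4746 m


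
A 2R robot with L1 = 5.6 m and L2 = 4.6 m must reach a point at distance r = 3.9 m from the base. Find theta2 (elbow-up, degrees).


cos(theta2) = (r^2 - L1^2 - L2^2) / (2*L1*L2)
cos(theta2) = (15.21 - 31.36 - 21.16) / 51.52
cos(theta2) = -0.724185
theta2 = 136.4011 degrees


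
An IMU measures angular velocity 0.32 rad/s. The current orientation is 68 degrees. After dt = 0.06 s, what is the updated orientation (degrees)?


delta_theta = w * dt = 0.32 * 0.06 = 0.0192 rad
= 1.1001 deg
theta_new = 68 + 1.1001 = 69.1001 deg


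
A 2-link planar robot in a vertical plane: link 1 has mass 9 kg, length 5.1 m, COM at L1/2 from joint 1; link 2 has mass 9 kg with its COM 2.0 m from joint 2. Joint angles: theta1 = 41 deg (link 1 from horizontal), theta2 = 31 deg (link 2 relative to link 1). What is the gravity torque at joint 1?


Horizontal distance from joint 1 to link-1 COM:
  x_c1 = (L1/2)*cos(t1) = 2.55 * 0.7547 = 1.9245 m
Horizontal distance from joint 1 to link-2 COM:
  x_c2 = L1*cos(t1) + Lc2*cos(t1+t2)
       = 5.1*0.7547 + 2.0*0.309 = 4.4671 m
tau1 = m1*g*x_c1 + m2*g*x_c2
     = 9*9.81*1.9245 + 9*9.81*4.4671
     = 169.9149 + 394.3961
     = 564.311 Nm


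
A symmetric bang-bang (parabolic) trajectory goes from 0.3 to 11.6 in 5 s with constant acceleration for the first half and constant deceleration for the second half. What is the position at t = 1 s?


Symmetric rest-to-rest: each phase covers (pf-p0)/2 in time T/2. 0.5*a*(T/2)^2 = (pf-p0)/2 => a = 4*(pf-p0)/T^2
a = 4*(11.6-0.3)/5^2 = 1.808
t = 1 is in the acceleration phase (t <= T/2).
p = p0 + 0.5*a*t^2 = 0.3 + 0.5*1.808*1^2
= 1.204


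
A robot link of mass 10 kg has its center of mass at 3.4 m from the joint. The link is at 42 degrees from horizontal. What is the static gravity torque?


tau = m*g*L*cos(angle)
= 10 * 9.81 * 3.4 * cos(42 deg)
= 10 * 9.81 * 3.4 * 0.7431
= 247.8685 Nm


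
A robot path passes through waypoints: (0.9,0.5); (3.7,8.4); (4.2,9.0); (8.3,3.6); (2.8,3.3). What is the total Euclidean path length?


Segment lengths:
  seg1 = sqrt((2.8)^2 + (7.9)^2) = 8.3815
  seg2 = sqrt((0.5)^2 + (0.6)^2) = 0.781
  seg3 = sqrt((4.1)^2 + (-5.4)^2) = 6.7801
  seg4 = sqrt((-5.5)^2 + (-0.3)^2) = 5.5082
Total = 21.4508


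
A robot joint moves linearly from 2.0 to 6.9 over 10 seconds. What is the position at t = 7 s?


s = t/T = 7/10 = 0.7
p(t) = p0 + (pf-p0)*s
= 2.0 + (6.9 - 2.0) * 0.7
= 5.43


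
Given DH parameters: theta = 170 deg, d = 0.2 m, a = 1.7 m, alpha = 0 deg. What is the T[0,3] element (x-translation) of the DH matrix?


T[0,3] = a * cos(theta)
= 1.7 * cos(170 deg)
= 1.7 * -0.9848
= -1.6742


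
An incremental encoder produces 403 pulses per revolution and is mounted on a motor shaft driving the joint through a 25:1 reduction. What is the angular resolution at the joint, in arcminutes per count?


counts per rev = 403
effective counts at joint = 403 * 25 = 10075
resolution = 360*60 / 10075
= 2.1439 arcmin/count


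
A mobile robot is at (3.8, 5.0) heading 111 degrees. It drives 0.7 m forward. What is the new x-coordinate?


x_new = x0 + d*cos(theta)
= 3.8 + 0.7*cos(111)
= 3.8 + -0.2509
= 3.5491


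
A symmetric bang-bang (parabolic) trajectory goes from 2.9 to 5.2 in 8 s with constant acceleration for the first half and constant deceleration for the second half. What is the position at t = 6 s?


Symmetric rest-to-rest: each phase covers (pf-p0)/2 in time T/2. 0.5*a*(T/2)^2 = (pf-p0)/2 => a = 4*(pf-p0)/T^2
a = 4*(5.2-2.9)/8^2 = 0.1438
t = 6 is in the deceleration phase (t > T/2).
p = pf - 0.5*a*(T-t)^2 = 5.2 - 0.5*0.1438*2^2
= 4.9125


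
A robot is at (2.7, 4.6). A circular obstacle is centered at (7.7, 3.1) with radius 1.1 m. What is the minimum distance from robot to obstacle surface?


center_dist = sqrt((2.7-7.7)^2 + (4.6-3.1)^2)
= sqrt(25.0 + 2.25)
= 5.2202
min_dist = center_dist - radius = 5.2202 - 1.1 = 4.1202 m


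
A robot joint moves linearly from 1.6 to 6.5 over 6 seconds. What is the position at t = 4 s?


s = t/T = 4/6 = 0.6667
p(t) = p0 + (pf-p0)*s
= 1.6 + (6.5 - 1.6) * 0.6667
= 4.8667


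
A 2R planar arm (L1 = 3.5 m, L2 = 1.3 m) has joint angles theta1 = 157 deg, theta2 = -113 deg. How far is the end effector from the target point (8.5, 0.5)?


End effector via forward kinematics:
x = L1*cos(t1) + L2*cos(t1+t2) = -2.2866
y = L1*sin(t1) + L2*sin(t1+t2) = 2.2706
Distance to target:
d = sqrt((8.5 - -2.2866)^2 + (0.5 - 2.2706)^2)
= sqrt(116.3513 + 3.1351)
= 10.931 m


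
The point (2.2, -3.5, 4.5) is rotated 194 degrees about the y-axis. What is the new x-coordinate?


Rotation about y-axis: x' = x*cos(theta) + z*sin(theta)
= 2.2 * -0.9703 + 4.5 * -0.2419
= -3.2233


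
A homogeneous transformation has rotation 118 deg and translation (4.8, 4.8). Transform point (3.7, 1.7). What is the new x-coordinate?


x' = cos(theta)*px - sin(theta)*py + tx
= -0.4695*3.7 - 0.8829*1.7 + 4.8
= 1.5619


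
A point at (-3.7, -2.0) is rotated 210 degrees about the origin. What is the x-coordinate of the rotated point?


x' = x*cos(theta) - y*sin(theta)
cos(210 deg) = -0.866, sin(210 deg) = -0.5
x' = -3.7 * -0.866 - -2.0 * -0.5
= 3.2043 - 1.0
= 2.2043


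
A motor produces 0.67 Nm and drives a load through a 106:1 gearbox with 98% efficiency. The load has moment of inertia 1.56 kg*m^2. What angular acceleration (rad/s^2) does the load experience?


tau_out = tau_motor * N * eta
= 0.67 * 106 * 0.98 = 69.5996 Nm
alpha = tau_out / I = 69.5996 / 1.56
= 44.6151 rad/s^2


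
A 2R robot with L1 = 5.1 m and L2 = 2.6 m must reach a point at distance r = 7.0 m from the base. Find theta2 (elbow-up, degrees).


cos(theta2) = (r^2 - L1^2 - L2^2) / (2*L1*L2)
cos(theta2) = (49.0 - 26.01 - 6.76) / 26.52
cos(theta2) = 0.611991
theta2 = 52.2664 degrees


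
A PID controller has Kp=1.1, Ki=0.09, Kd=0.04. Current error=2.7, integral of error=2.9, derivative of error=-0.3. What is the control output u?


u = Kp*e + Ki*int(e) + Kd*de/dt
= 1.1*2.7 + 0.09*2.9 + 0.04*(-0.3)
= 2.97 + 0.261 + -0.012
= 3.219


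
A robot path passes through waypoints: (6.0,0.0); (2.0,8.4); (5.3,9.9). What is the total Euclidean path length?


Segment lengths:
  seg1 = sqrt((-4.0)^2 + (8.4)^2) = 9.3038
  seg2 = sqrt((3.3)^2 + (1.5)^2) = 3.6249
Total = 12.9287


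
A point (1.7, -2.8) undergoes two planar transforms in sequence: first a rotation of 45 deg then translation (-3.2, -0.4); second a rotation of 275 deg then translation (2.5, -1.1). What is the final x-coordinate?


After transform 1:
x1 = cos(45)*1.7 - sin(45)*-2.8 + -3.2 = -0.018
y1 = sin(45)*1.7 + cos(45)*-2.8 + -0.4 = -1.1778
After transform 2:
x2 = cos(275)*-0.018 - sin(275)*-1.1778 + 2.5
= 1.3251


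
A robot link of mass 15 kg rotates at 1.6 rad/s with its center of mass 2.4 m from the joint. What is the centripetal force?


F = m * omega^2 * r
= 15 * 1.6^2 * 2.4
= 15 * 2.56 * 2.4
= 92.16 N


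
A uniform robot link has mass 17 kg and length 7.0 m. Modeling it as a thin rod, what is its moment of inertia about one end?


I = (1/3) * m * L^2
= (1/3) * 17 * 7.0^2
= 0.333333 * 17 * 49.0
= 277.6667 kg*m^2


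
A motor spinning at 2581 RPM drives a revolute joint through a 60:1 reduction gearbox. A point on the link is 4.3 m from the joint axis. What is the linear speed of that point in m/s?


omega_motor = 2581 * 2*pi/60 = 270.2817 rad/s
omega_joint = omega_motor / 60 = 4.5047 rad/s
v = omega_joint * r = 4.5047 * 4.3
= 19.3702 m/s


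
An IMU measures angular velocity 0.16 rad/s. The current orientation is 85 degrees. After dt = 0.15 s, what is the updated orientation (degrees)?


delta_theta = w * dt = 0.16 * 0.15 = 0.024 rad
= 1.3751 deg
theta_new = 85 + 1.3751 = 86.3751 deg


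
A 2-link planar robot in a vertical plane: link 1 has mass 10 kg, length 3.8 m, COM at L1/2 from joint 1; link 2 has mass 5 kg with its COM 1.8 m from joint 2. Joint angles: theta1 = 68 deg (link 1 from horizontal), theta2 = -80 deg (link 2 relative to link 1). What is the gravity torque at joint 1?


Horizontal distance from joint 1 to link-1 COM:
  x_c1 = (L1/2)*cos(t1) = 1.9 * 0.3746 = 0.7118 m
Horizontal distance from joint 1 to link-2 COM:
  x_c2 = L1*cos(t1) + Lc2*cos(t1+t2)
       = 3.8*0.3746 + 1.8*0.9781 = 3.1842 m
tau1 = m1*g*x_c1 + m2*g*x_c2
     = 10*9.81*0.7118 + 5*9.81*3.1842
     = 69.8229 + 156.1836
     = 226.0065 Nm


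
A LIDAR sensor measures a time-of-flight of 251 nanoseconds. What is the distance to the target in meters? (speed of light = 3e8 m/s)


tof = 251 ns = 2.51e-07 s
dist = c * tof / 2
= 3e8 * 2.51e-07 / 2
= 37.65 m


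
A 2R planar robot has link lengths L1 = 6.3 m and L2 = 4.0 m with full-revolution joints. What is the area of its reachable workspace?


r_max = L1 + L2 = 10.3 m
r_min = |L1 - L2| = 2.3 m
Area = pi*(r_max^2 - r_min^2)
= pi*(106.09 - 5.29)
= pi * 100.8
= 316.6725 m^2


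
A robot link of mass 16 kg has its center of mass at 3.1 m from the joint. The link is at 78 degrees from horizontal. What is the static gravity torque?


tau = m*g*L*cos(angle)
= 16 * 9.81 * 3.1 * cos(78 deg)
= 16 * 9.81 * 3.1 * 0.2079
= 101.1648 Nm


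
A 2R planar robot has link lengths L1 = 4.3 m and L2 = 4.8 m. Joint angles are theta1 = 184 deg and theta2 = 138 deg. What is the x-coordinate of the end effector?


Convert angles to radians: theta1 = 3.2114, theta2 = 2.4086
x = L1*cos(theta1) + L2*cos(theta1+theta2)
x = -4.2895 + 3.7825
x = -0.5071


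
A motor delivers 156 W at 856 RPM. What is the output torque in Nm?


omega = 856 * 2*pi/60 = 89.6401 rad/s
tau = P / omega = 156 / 89.6401
= 1.7403 Nm


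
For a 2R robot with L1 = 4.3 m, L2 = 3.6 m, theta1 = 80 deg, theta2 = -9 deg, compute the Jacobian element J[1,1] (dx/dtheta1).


J[1,1] = -L1*sin(t1) - L2*sin(t1+t2)
= -4.3*sin(80) - 3.6*sin(71)
= -7.6385


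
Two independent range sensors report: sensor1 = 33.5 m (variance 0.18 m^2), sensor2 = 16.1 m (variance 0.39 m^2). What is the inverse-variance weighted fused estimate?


w1 = (1/var1) / (1/var1 + 1/var2)
   = 5.5556 / (5.5556 + 2.5641) = 0.6842
w2 = 1 - w1 = 0.3158
fused = w1*s1 + w2*s2 = 22.9211 + 5.0842
= 28.0053 m


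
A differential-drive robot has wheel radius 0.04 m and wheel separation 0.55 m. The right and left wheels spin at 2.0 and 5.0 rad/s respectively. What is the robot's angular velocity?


vR = r*wR = 0.04*2.0 = 0.08 m/s
vL = r*wL = 0.04*5.0 = 0.2 m/s
v = (vR+vL)/2 = 0.14 m/s
omega = (vR-vL)/L = -0.2182 rad/s
angular velocity = -0.2182 rad/s


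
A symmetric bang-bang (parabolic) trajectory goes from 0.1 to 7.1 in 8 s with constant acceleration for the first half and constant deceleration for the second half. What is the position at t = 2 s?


Symmetric rest-to-rest: each phase covers (pf-p0)/2 in time T/2. 0.5*a*(T/2)^2 = (pf-p0)/2 => a = 4*(pf-p0)/T^2
a = 4*(7.1-0.1)/8^2 = 0.4375
t = 2 is in the acceleration phase (t <= T/2).
p = p0 + 0.5*a*t^2 = 0.1 + 0.5*0.4375*2^2
= 0.975


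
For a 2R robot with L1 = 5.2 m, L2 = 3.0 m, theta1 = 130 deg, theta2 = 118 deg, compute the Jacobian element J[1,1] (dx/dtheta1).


J[1,1] = -L1*sin(t1) - L2*sin(t1+t2)
= -5.2*sin(130) - 3.0*sin(248)
= -1.2019


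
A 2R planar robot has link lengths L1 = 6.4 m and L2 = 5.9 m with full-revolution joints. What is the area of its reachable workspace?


r_max = L1 + L2 = 12.3 m
r_min = |L1 - L2| = 0.5 m
Area = pi*(r_max^2 - r_min^2)
= pi*(151.29 - 0.25)
= pi * 151.04
= 474.5062 m^2


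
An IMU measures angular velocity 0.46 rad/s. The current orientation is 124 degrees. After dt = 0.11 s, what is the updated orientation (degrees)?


delta_theta = w * dt = 0.46 * 0.11 = 0.0506 rad
= 2.8992 deg
theta_new = 124 + 2.8992 = 126.8992 deg


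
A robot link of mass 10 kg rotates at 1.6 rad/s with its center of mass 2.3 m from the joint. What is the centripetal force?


F = m * omega^2 * r
= 10 * 1.6^2 * 2.3
= 10 * 2.56 * 2.3
= 58.88 N


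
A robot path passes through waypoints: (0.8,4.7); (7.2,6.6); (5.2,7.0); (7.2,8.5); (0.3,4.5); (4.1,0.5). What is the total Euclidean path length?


Segment lengths:
  seg1 = sqrt((6.4)^2 + (1.9)^2) = 6.6761
  seg2 = sqrt((-2.0)^2 + (0.4)^2) = 2.0396
  seg3 = sqrt((2.0)^2 + (1.5)^2) = 2.5
  seg4 = sqrt((-6.9)^2 + (-4.0)^2) = 7.9756
  seg5 = sqrt((3.8)^2 + (-4.0)^2) = 5.5172
Total = 24.7085


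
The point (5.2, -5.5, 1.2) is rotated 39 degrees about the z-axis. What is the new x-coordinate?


Rotation about z-axis: x' = x*cos(theta) - y*sin(theta)
= 5.2 * 0.7771 - -5.5 * 0.6293
= 7.5024


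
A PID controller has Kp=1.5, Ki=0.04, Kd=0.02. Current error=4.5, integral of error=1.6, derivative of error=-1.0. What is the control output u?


u = Kp*e + Ki*int(e) + Kd*de/dt
= 1.5*4.5 + 0.04*1.6 + 0.02*(-1.0)
= 6.75 + 0.064 + -0.02
= 6.794


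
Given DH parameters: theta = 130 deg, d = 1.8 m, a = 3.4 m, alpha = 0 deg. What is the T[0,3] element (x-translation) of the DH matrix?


T[0,3] = a * cos(theta)
= 3.4 * cos(130 deg)
= 3.4 * -0.6428
= -2.1855


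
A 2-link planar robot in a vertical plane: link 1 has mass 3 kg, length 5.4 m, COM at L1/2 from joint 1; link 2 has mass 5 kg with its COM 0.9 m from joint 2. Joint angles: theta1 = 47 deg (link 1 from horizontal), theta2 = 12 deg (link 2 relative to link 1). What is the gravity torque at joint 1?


Horizontal distance from joint 1 to link-1 COM:
  x_c1 = (L1/2)*cos(t1) = 2.7 * 0.682 = 1.8414 m
Horizontal distance from joint 1 to link-2 COM:
  x_c2 = L1*cos(t1) + Lc2*cos(t1+t2)
       = 5.4*0.682 + 0.9*0.515 = 4.1463 m
tau1 = m1*g*x_c1 + m2*g*x_c2
     = 3*9.81*1.8414 + 5*9.81*4.1463
     = 54.1923 + 203.3773
     = 257.5695 Nm


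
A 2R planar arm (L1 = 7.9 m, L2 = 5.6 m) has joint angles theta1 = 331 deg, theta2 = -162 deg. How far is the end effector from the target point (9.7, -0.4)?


End effector via forward kinematics:
x = L1*cos(t1) + L2*cos(t1+t2) = 1.4124
y = L1*sin(t1) + L2*sin(t1+t2) = -2.7615
Distance to target:
d = sqrt((9.7 - 1.4124)^2 + (-0.4 - -2.7615)^2)
= sqrt(68.6846 + 5.5765)
= 8.6175 m


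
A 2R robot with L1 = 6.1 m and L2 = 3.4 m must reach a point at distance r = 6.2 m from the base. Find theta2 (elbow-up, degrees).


cos(theta2) = (r^2 - L1^2 - L2^2) / (2*L1*L2)
cos(theta2) = (38.44 - 37.21 - 11.56) / 41.48
cos(theta2) = -0.249036
theta2 = 104.4205 degrees


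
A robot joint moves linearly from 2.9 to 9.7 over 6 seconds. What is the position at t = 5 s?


s = t/T = 5/6 = 0.8333
p(t) = p0 + (pf-p0)*s
= 2.9 + (9.7 - 2.9) * 0.8333
= 8.5667


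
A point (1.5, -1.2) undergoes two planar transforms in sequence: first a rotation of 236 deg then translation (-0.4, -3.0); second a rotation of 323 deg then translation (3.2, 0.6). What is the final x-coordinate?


After transform 1:
x1 = cos(236)*1.5 - sin(236)*-1.2 + -0.4 = -2.2336
y1 = sin(236)*1.5 + cos(236)*-1.2 + -3.0 = -3.5725
After transform 2:
x2 = cos(323)*-2.2336 - sin(323)*-3.5725 + 3.2
= -0.7339


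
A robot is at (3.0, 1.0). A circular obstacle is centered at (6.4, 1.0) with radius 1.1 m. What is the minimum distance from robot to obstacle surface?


center_dist = sqrt((3.0-6.4)^2 + (1.0-1.0)^2)
= sqrt(11.56 + 0.0)
= 3.4
min_dist = center_dist - radius = 3.4 - 1.1 = 2.3 m


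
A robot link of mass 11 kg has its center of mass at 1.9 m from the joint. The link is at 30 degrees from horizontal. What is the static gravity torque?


tau = m*g*L*cos(angle)
= 11 * 9.81 * 1.9 * cos(30 deg)
= 11 * 9.81 * 1.9 * 0.866
= 177.5603 Nm


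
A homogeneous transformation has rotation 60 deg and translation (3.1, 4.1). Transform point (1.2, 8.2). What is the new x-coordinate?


x' = cos(theta)*px - sin(theta)*py + tx
= 0.5*1.2 - 0.866*8.2 + 3.1
= -3.4014


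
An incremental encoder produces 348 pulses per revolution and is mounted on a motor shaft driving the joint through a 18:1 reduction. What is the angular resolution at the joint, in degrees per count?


counts per rev = 348
effective counts at joint = 348 * 18 = 6264
resolution = 360 / 6264
= 0.0575 deg/count


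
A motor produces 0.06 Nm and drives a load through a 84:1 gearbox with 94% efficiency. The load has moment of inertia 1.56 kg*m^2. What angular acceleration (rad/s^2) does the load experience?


tau_out = tau_motor * N * eta
= 0.06 * 84 * 0.94 = 4.7376 Nm
alpha = tau_out / I = 4.7376 / 1.56
= 3.0369 rad/s^2


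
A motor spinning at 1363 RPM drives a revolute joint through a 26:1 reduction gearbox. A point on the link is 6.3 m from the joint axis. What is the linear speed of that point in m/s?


omega_motor = 1363 * 2*pi/60 = 142.733 rad/s
omega_joint = omega_motor / 26 = 5.4897 rad/s
v = omega_joint * r = 5.4897 * 6.3
= 34.5853 m/s


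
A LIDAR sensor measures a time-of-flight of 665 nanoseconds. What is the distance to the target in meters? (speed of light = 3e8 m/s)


tof = 665 ns = 6.65e-07 s
dist = c * tof / 2
= 3e8 * 6.65e-07 / 2
= 99.75 m


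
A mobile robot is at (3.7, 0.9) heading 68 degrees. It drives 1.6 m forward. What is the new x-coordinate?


x_new = x0 + d*cos(theta)
= 3.7 + 1.6*cos(68)
= 3.7 + 0.5994
= 4.2994


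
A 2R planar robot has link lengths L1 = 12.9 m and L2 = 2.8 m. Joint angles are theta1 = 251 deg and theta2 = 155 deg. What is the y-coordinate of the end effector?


Convert angles to radians: theta1 = 4.3808, theta2 = 2.7053
y = L1*sin(theta1) + L2*sin(theta1+theta2)
y = -12.1972 + 2.0142
y = -10.183


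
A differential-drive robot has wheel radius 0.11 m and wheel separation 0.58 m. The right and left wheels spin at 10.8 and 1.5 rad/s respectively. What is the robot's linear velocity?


vR = r*wR = 0.11*10.8 = 1.188 m/s
vL = r*wL = 0.11*1.5 = 0.165 m/s
v = (vR+vL)/2 = 0.6765 m/s
omega = (vR-vL)/L = 1.7638 rad/s
linear velocity = 0.6765 m/s
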